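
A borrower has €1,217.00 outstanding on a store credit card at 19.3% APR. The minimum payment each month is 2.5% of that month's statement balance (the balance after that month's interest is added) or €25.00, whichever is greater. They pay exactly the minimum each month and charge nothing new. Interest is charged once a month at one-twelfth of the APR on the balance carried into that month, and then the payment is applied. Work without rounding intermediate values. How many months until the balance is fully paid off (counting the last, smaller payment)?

Monthly rate r = 19.3%/12 = 1.60833% = 0.0160833.
While 2.5% of the post-interest balance exceeds €25.00, each month B ← (B·(1+r))·(1 − 0.025), i.e. B shrinks by the factor (1+r)·0.975 = 0.99068.
This holds for months 1–23. Entering month 24 the balance is €981.23; 2.5% of the post-interest balance is now below €25.00, so the flat €25.00 minimum applies from here.
From month 24 a fixed €25.00 at rate r clears €981.23 in 63 more payments. Total: 23 + 63 = 86 months.

86 months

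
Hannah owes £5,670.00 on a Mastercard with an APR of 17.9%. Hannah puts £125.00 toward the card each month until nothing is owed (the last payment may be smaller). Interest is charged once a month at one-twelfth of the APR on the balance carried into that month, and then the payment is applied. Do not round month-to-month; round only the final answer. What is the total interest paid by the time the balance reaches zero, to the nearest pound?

Monthly rate r = 17.9%/12 = 1.49167% = 0.0149167.
Payoff takes n = ⌈−ln(1 − rB₀/P)/ln(1+r)⌉ = ⌈76.245⌉ = 77 payments; the last is £30.84.
Total paid = 76·£125.00 + £30.84 = £9,530.84.
Total interest = total paid − principal = £9,530.84 − £5,670.00 = £3,860.84.

£3,861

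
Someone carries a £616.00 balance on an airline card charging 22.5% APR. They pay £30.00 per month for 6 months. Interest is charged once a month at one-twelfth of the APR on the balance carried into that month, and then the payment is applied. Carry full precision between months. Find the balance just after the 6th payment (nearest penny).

Monthly rate r = 22.5%/12 = 1.875% = 0.01875.
Each month: B ← B·(1+r) − £30.00.
Month 1: interest £11.55; balance after payment £597.55.
Month 2: interest £11.20; balance after payment £578.75.
Month 3: interest £10.85; balance after payment £559.61.
Month 4: interest £10.49; balance after payment £540.10.
Month 5: interest £10.13; balance after payment £520.23.
Month 6: interest £9.75; balance after payment £499.98.

£499.98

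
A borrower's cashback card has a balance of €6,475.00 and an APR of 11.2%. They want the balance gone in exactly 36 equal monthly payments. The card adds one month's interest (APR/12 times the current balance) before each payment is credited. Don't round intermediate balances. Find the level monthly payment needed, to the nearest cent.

€212.60

Monthly rate r = 11.2%/12 = 0.933333% = 0.00933333.
Level-payment amortization: P = B₀·r / (1 − (1+r)^(−n)) = 6475.00·0.00933333 / (1 − 1.00933^(−36)).
Denominator 1 − (1+r)^(−36) = 0.284262421.
P = 60.4333 / 0.284262421 ≈ 212.60.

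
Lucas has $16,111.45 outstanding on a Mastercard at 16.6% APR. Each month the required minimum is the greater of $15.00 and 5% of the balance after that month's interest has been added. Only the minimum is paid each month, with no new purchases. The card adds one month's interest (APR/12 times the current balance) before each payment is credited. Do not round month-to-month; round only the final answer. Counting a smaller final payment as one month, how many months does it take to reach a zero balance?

Monthly rate r = 16.6%/12 = 1.38333% = 0.0138333.
While 5% of the post-interest balance exceeds $15.00, each month B ← (B·(1+r))·(1 − 0.05), i.e. B shrinks by the factor (1+r)·0.95 = 0.96314.
This holds for months 1–107. Entering month 108 the balance is $289.72; 5% of the post-interest balance is now below $15.00, so the flat $15.00 minimum applies from here.
From month 108 a fixed $15.00 at rate r clears $289.72 in 23 more payments. Total: 107 + 23 = 130 months.

130 months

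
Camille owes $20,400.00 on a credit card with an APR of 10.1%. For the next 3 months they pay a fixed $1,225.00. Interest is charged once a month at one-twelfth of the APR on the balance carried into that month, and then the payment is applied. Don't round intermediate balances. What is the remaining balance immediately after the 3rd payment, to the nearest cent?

Monthly rate r = 10.1%/12 = 0.841667% = 0.00841667.
Each month: B ← B·(1+r) − $1,225.00.
Month 1: interest $171.70; balance after payment $19,346.70.
Month 2: interest $162.83; balance after payment $18,284.53.
Month 3: interest $153.89; balance after payment $17,213.43.

$17,213.43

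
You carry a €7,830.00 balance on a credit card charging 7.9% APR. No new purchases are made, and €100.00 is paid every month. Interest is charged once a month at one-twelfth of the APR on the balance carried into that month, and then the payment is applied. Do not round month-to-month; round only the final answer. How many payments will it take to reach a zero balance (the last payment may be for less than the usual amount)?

111 payments

Monthly rate r = 7.9%/12 = 0.658333% = 0.00658333.
Recurrence: B ← B·(1+r) − €100.00.
Month 1: interest €51.55; balance after payment €7,781.55.
Month 2: interest €51.23; balance after payment €7,732.78.
Closed form: n = −ln(1 − rB₀/P)/ln(1+r) = −ln(0.48452)/ln(1.00658) ≈ 110.426, so the balance reaches zero during payment 111.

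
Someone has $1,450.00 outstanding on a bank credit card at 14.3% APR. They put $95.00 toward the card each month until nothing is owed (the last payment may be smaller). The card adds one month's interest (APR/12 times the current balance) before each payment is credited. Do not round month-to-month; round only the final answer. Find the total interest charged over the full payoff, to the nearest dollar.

Monthly rate r = 14.3%/12 = 1.19167% = 0.0119167.
Payoff takes n = ⌈−ln(1 − rB₀/P)/ln(1+r)⌉ = ⌈16.947⌉ = 17 payments; the last is $89.96.
Total paid = 16·$95.00 + $89.96 = $1,609.96.
Total interest = total paid − principal = $1,609.96 − $1,450.00 = $159.96.

$160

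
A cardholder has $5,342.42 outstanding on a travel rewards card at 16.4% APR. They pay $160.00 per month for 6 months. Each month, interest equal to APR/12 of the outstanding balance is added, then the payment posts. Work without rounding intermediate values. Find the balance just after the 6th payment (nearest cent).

Monthly rate r = 16.4%/12 = 1.36667% = 0.0136667.
Each month: B ← B·(1+r) − $160.00.
Month 1: interest $73.01; balance after payment $5,255.43.
Month 2: interest $71.82; balance after payment $5,167.26.
Month 3: interest $70.62; balance after payment $5,077.88.
Month 4: interest $69.40; balance after payment $4,987.27.
Month 5: interest $68.16; balance after payment $4,895.43.
Month 6: interest $66.90; balance after payment $4,802.34.

$4,802.34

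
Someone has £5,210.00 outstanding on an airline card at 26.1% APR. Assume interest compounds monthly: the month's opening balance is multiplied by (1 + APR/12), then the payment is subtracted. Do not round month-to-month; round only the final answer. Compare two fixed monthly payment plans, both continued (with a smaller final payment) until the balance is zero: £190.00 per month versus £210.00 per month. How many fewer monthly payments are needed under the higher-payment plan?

Monthly rate r = 26.1%/12 = 2.175% = 0.02175.
At £190.00/mo: n = ⌈−ln(1 − rB₀/P)/ln(1+r)⌉ = 43 payments (last £32.46); total interest = total paid − £5,210.00 = £2,802.46.
At £210.00/mo: 37 payments (last £10.54); total interest £2,360.54.
Payments saved = 43 − 37 = 6.

6 fewer payments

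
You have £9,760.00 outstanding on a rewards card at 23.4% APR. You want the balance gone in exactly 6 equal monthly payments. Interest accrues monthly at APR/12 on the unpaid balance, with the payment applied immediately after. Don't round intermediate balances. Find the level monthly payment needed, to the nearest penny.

Monthly rate r = 23.4%/12 = 1.95% = 0.0195.
Level-payment amortization: P = B₀·r / (1 − (1+r)^(−n)) = 9760.00·0.0195 / (1 − 1.0195^(−6)).
Denominator 1 − (1+r)^(−6) = 0.109412451.
P = 190.32 / 0.109412451 ≈ 1739.47.

£1,739.47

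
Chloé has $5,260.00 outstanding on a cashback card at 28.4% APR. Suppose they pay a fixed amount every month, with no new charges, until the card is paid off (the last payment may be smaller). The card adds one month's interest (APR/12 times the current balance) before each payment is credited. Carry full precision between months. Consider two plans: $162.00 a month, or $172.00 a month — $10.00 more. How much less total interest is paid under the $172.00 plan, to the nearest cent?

Monthly rate r = 28.4%/12 = 2.36667% = 0.0236667.
At $162.00/mo: n = ⌈−ln(1 − rB₀/P)/ln(1+r)⌉ = 63 payments (last $88.16); total interest = total paid − $5,260.00 = $4,872.16.
At $172.00/mo: 55 payments (last $171.87); total interest $4,199.87.
Interest saved = $4,872.16 − $4,199.87 = $672.29.

$672.29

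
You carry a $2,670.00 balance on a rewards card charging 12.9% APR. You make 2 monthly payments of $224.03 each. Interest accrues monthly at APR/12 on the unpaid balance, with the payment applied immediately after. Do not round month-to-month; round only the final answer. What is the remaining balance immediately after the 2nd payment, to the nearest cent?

$2,277.25

Monthly rate r = 12.9%/12 = 1.075% = 0.01075.
Each month: B ← B·(1+r) − $224.03.
Month 1: interest $28.70; balance after payment $2,474.67.
Month 2: interest $26.60; balance after payment $2,277.25.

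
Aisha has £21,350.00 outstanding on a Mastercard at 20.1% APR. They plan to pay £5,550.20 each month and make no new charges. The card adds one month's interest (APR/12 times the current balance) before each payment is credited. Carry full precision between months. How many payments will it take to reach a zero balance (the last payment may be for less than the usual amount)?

5 months

Monthly rate r = 20.1%/12 = 1.675% = 0.01675.
Recurrence: B ← B·(1+r) − £5,550.20.
Month 1: interest £357.61; balance after payment £16,157.41.
Month 2: interest £270.64; balance after payment £10,877.85.
Month 3: interest £182.20; balance after payment £5,509.85.
Month 4: interest £92.29; balance after payment £51.94.
Month 5: interest £0.87; balance after payment £0.00.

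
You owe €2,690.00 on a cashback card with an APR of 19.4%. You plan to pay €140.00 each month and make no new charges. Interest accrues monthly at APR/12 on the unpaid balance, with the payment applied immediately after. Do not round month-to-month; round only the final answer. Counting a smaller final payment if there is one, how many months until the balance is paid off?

24 months

Monthly rate r = 19.4%/12 = 1.61667% = 0.0161667.
Recurrence: B ← B·(1+r) − €140.00.
Month 1: interest €43.49; balance after payment €2,593.49.
Month 2: interest €41.93; balance after payment €2,495.42.
Closed form: n = −ln(1 − rB₀/P)/ln(1+r) = −ln(0.68937)/ln(1.01617) ≈ 23.194, so the balance reaches zero during payment 24.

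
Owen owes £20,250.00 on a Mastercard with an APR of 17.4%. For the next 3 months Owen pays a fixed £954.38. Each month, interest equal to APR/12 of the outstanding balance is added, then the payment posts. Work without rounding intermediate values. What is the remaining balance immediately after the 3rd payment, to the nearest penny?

£18,238.85

Monthly rate r = 17.4%/12 = 1.45% = 0.0145.
Each month: B ← B·(1+r) − £954.38.
Month 1: interest £293.62; balance after payment £19,589.24.
Month 2: interest £284.04; balance after payment £18,918.91.
Month 3: interest £274.32; balance after payment £18,238.85.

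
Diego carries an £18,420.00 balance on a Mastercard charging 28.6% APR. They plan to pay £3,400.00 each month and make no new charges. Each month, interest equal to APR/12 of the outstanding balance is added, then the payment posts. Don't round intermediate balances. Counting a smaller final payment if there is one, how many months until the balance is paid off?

Monthly rate r = 28.6%/12 = 2.38333% = 0.0238333.
Recurrence: B ← B·(1+r) − £3,400.00.
Month 1: interest £439.01; balance after payment £15,459.01.
Month 2: interest £368.44; balance after payment £12,427.45.
Month 3: interest £296.19; balance after payment £9,323.64.
Month 4: interest £222.21; balance after payment £6,145.85.
Month 5: interest £146.48; balance after payment £2,892.33.
Month 6: interest £68.93; balance after payment £0.00.

6 payments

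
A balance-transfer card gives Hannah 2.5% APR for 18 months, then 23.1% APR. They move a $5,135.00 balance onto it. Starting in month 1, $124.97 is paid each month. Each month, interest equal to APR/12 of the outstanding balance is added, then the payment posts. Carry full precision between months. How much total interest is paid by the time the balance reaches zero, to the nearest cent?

Promo months 1–18 at r₀ = 2.5%/12 = 0.00208333; months 19+ at r₁ = 23.1%/12 = 0.01925.
After month 18: iterate B ← B·(1+r₀) − $124.97 for 18 months → $3,041.27.
Then at r₁ with $124.97/mo: n₂ = −ln(1 − r₁·B/P)/ln(1+r₁) ≈ 33.15 → 34 more payments.
Total paid = 51·$124.97 + $18.36 = $6,391.83; interest = $6,391.83 − $5,135.00 = $1,256.83.

$1,256.83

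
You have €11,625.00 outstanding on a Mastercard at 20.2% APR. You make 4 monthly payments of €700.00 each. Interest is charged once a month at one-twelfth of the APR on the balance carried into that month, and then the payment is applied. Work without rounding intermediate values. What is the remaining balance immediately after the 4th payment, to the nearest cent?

€9,556.24

Monthly rate r = 20.2%/12 = 1.68333% = 0.0168333.
Each month: B ← B·(1+r) − €700.00.
Month 1: interest €195.69; balance after payment €11,120.69.
Month 2: interest €187.20; balance after payment €10,607.89.
Month 3: interest €178.57; balance after payment €10,086.45.
Month 4: interest €169.79; balance after payment €9,556.24.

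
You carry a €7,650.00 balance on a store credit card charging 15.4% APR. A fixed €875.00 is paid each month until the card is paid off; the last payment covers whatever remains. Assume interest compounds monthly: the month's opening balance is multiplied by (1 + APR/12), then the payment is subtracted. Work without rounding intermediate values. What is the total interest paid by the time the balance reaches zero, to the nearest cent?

€517.43

Monthly rate r = 15.4%/12 = 1.28333% = 0.0128333.
Payoff takes n = ⌈−ln(1 − rB₀/P)/ln(1+r)⌉ = ⌈9.333⌉ = 10 payments; the last is €292.43.
Total paid = 9·€875.00 + €292.43 = €8,167.43.
Total interest = total paid − principal = €8,167.43 − €7,650.00 = €517.43.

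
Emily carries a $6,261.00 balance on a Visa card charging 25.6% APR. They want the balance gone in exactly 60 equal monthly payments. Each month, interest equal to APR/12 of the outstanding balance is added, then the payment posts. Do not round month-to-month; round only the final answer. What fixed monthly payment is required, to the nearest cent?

$185.98

Monthly rate r = 25.6%/12 = 2.13333% = 0.0213333.
Level-payment amortization: P = B₀·r / (1 − (1+r)^(−n)) = 6261.00·0.0213333 / (1 − 1.02133^(−60)).
Denominator 1 − (1+r)^(−60) = 0.718194396.
P = 133.568 / 0.718194396 ≈ 185.98.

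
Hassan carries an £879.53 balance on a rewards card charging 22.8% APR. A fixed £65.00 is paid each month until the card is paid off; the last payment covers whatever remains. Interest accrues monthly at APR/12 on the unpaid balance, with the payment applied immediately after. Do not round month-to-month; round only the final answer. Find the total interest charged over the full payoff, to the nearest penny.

Monthly rate r = 22.8%/12 = 1.9% = 0.019.
Payoff takes n = ⌈−ln(1 − rB₀/P)/ln(1+r)⌉ = ⌈15.789⌉ = 16 payments; the last is £51.41.
Total paid = 15·£65.00 + £51.41 = £1,026.41.
Total interest = total paid − principal = £1,026.41 − £879.53 = £146.88.

£146.88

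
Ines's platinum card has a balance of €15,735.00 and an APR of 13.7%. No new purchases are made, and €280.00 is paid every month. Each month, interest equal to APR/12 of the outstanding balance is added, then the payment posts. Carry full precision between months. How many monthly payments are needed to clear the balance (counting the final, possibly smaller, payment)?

91 payments

Monthly rate r = 13.7%/12 = 1.14167% = 0.0114167.
Recurrence: B ← B·(1+r) − €280.00.
Month 1: interest €179.64; balance after payment €15,634.64.
Month 2: interest €178.50; balance after payment €15,533.14.
Closed form: n = −ln(1 − rB₀/P)/ln(1+r) = −ln(0.35842)/ln(1.01142) ≈ 90.384, so the balance reaches zero during payment 91.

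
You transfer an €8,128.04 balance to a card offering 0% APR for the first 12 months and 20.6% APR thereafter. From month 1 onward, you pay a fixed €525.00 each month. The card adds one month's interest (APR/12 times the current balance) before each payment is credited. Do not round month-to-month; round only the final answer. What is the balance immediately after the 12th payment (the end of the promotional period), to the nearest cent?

Promo months 1–12 at r₀ = 0%/12 = 0; months 13+ at r₁ = 20.6%/12 = 0.0171667.
After month 12 (no interest yet): B = €8,128.04 − 12·€525.00 = €1,828.04.

€1,828.04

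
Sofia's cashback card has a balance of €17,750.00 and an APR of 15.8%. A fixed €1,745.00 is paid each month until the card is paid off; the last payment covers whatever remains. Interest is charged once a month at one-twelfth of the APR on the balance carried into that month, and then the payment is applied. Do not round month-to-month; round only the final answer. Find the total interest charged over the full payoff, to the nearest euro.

€1,432

Monthly rate r = 15.8%/12 = 1.31667% = 0.0131667.
Payoff takes n = ⌈−ln(1 − rB₀/P)/ln(1+r)⌉ = ⌈10.992⌉ = 11 payments; the last is €1,731.98.
Total paid = 10·€1,745.00 + €1,731.98 = €19,181.98.
Total interest = total paid − principal = €19,181.98 − €17,750.00 = €1,431.98.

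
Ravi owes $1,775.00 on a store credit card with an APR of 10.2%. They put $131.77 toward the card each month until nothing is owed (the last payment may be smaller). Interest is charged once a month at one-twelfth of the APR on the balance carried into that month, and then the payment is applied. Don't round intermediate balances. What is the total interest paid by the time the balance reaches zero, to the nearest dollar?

Monthly rate r = 10.2%/12 = 0.85% = 0.0085.
Payoff takes n = ⌈−ln(1 − rB₀/P)/ln(1+r)⌉ = ⌈14.367⌉ = 15 payments; the last is $48.46.
Total paid = 14·$131.77 + $48.46 = $1,893.24.
Total interest = total paid − principal = $1,893.24 − $1,775.00 = $118.24.

$118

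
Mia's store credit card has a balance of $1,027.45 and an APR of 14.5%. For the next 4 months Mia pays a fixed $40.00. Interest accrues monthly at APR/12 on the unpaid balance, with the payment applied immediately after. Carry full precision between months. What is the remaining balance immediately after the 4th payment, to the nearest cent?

Monthly rate r = 14.5%/12 = 1.20833% = 0.0120833.
Each month: B ← B·(1+r) − $40.00.
Month 1: interest $12.42; balance after payment $999.87.
Month 2: interest $12.08; balance after payment $971.95.
Month 3: interest $11.74; balance after payment $943.69.
Month 4: interest $11.40; balance after payment $915.09.

$915.09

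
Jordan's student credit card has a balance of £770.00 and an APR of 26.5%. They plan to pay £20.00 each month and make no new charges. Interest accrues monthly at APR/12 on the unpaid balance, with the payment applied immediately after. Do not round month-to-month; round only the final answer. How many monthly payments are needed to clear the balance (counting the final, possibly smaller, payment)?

87 months

Monthly rate r = 26.5%/12 = 2.20833% = 0.0220833.
Recurrence: B ← B·(1+r) − £20.00.
Month 1: interest £17.00; balance after payment £767.00.
Month 2: interest £16.94; balance after payment £763.94.
Closed form: n = −ln(1 − rB₀/P)/ln(1+r) = −ln(0.14979)/ln(1.02208) ≈ 86.916, so the balance reaches zero during payment 87.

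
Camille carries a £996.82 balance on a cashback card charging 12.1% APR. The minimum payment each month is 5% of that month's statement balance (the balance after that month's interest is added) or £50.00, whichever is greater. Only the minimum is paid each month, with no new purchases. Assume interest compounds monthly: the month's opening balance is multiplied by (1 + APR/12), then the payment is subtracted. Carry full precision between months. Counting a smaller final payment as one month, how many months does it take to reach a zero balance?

23 months

Monthly rate r = 12.1%/12 = 1.00833% = 0.0100833.
While 5% of the post-interest balance exceeds £50.00, each month B ← (B·(1+r))·(1 − 0.05), i.e. B shrinks by the factor (1+r)·0.95 = 0.95958.
This holds for months 1–1. Entering month 2 the balance is £956.53; 5% of the post-interest balance is now below £50.00, so the flat £50.00 minimum applies from here.
From month 2 a fixed £50.00 at rate r clears £956.53 in 22 more payments. Total: 1 + 22 = 23 months.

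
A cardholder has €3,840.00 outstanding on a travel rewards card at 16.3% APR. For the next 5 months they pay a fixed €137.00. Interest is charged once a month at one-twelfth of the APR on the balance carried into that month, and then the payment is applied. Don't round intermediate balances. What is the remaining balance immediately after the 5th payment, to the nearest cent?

€3,404.12

Monthly rate r = 16.3%/12 = 1.35833% = 0.0135833.
Each month: B ← B·(1+r) − €137.00.
Month 1: interest €52.16; balance after payment €3,755.16.
Month 2: interest €51.01; balance after payment €3,669.17.
Month 3: interest €49.84; balance after payment €3,582.01.
Month 4: interest €48.66; balance after payment €3,493.66.
Month 5: interest €47.46; balance after payment €3,404.12.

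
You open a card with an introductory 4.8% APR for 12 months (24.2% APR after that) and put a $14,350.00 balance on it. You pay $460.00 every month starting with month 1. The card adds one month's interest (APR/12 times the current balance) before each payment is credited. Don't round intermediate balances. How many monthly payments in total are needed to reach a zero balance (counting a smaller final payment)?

Promo months 1–12 at r₀ = 4.8%/12 = 0.004; months 13+ at r₁ = 24.2%/12 = 0.0201667.
After month 12: iterate B ← B·(1+r₀) − $460.00 for 12 months → $9,411.08.
Then at r₁ with $460.00/mo: n₂ = −ln(1 − r₁·B/P)/ln(1+r₁) ≈ 26.65 → 27 more payments.

39 months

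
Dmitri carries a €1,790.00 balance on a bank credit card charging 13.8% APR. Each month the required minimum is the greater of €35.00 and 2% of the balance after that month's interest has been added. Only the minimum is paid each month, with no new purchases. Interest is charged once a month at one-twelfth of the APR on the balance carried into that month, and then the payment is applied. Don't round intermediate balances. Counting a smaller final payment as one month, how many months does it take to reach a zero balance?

78 months

Monthly rate r = 13.8%/12 = 1.15% = 0.0115.
While 2% of the post-interest balance exceeds €35.00, each month B ← (B·(1+r))·(1 − 0.02), i.e. B shrinks by the factor (1+r)·0.98 = 0.99127.
This holds for months 1–4. Entering month 5 the balance is €1,728.31; 2% of the post-interest balance is now below €35.00, so the flat €35.00 minimum applies from here.
From month 5 a fixed €35.00 at rate r clears €1,728.31 in 74 more payments. Total: 4 + 74 = 78 months.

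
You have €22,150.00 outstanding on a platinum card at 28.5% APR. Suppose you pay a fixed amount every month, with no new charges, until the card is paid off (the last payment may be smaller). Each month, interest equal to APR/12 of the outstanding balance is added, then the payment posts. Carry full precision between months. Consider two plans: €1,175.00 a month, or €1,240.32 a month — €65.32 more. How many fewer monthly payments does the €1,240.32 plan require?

Monthly rate r = 28.5%/12 = 2.375% = 0.02375.
At €1,175.00/mo: n = ⌈−ln(1 − rB₀/P)/ln(1+r)⌉ = 26 payments (last €347.17); total interest = total paid − €22,150.00 = €7,572.17.
At €1,240.32/mo: 24 payments (last €638.63); total interest €7,015.99.
Payments saved = 26 − 24 = 2.

2 fewer payments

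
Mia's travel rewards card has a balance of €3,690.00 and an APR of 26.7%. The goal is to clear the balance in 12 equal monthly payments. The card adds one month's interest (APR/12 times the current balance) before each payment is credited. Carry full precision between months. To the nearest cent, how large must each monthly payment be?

€353.76

Monthly rate r = 26.7%/12 = 2.225% = 0.02225.
Level-payment amortization: P = B₀·r / (1 − (1+r)^(−n)) = 3690.00·0.02225 / (1 − 1.02225^(−12)).
Denominator 1 − (1+r)^(−12) = 0.232082492.
P = 82.1025 / 0.232082492 ≈ 353.76.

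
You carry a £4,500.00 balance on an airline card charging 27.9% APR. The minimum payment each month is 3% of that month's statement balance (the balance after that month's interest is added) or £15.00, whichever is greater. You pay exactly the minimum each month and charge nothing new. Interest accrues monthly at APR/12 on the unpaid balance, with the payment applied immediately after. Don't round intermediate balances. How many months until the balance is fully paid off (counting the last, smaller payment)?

Monthly rate r = 27.9%/12 = 2.325% = 0.02325.
While 3% of the post-interest balance exceeds £15.00, each month B ← (B·(1+r))·(1 − 0.03), i.e. B shrinks by the factor (1+r)·0.97 = 0.99255.
This holds for months 1–298. Entering month 299 the balance is £485.01; 3% of the post-interest balance is now below £15.00, so the flat £15.00 minimum applies from here.
From month 299 a fixed £15.00 at rate r clears £485.01 in 61 more payments. Total: 298 + 61 = 359 months.

359 months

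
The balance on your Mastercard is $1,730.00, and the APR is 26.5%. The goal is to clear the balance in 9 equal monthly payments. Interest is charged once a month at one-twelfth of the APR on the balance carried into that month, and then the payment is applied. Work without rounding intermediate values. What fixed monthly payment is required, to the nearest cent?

$214.06

Monthly rate r = 26.5%/12 = 2.20833% = 0.0220833.
Level-payment amortization: P = B₀·r / (1 − (1+r)^(−n)) = 1730.00·0.0220833 / (1 − 1.02208^(−9)).
Denominator 1 − (1+r)^(−9) = 0.178470351.
P = 38.2042 / 0.178470351 ≈ 214.06.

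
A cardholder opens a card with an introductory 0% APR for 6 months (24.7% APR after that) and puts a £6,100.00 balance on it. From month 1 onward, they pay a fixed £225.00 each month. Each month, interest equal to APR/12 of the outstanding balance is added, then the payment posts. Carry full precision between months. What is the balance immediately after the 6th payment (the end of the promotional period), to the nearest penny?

Promo months 1–6 at r₀ = 0%/12 = 0; months 7+ at r₁ = 24.7%/12 = 0.0205833.
After month 6 (no interest yet): B = £6,100.00 − 6·£225.00 = £4,750.00.

£4,750.00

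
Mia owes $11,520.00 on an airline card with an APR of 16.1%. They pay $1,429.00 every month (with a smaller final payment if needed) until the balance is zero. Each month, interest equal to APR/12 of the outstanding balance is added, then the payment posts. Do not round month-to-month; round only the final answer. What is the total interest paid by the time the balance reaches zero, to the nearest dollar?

$756

Monthly rate r = 16.1%/12 = 1.34167% = 0.0134167.
Payoff takes n = ⌈−ln(1 − rB₀/P)/ln(1+r)⌉ = ⌈8.589⌉ = 9 payments; the last is $843.82.
Total paid = 8·$1,429.00 + $843.82 = $12,275.82.
Total interest = total paid − principal = $12,275.82 − $11,520.00 = $755.82.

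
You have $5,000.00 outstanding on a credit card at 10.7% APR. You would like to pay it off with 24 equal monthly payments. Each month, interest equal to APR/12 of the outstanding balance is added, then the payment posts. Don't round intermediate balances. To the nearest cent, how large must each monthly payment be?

$232.34

Monthly rate r = 10.7%/12 = 0.891667% = 0.00891667.
Level-payment amortization: P = B₀·r / (1 − (1+r)^(−n)) = 5000.00·0.00891667 / (1 − 1.00892^(−24)).
Denominator 1 − (1+r)^(−24) = 0.191885523.
P = 44.5833 / 0.191885523 ≈ 232.34.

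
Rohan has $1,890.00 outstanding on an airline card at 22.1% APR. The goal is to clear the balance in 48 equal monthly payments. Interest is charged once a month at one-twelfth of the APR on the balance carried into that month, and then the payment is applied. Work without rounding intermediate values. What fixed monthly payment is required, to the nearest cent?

Monthly rate r = 22.1%/12 = 1.84167% = 0.0184167.
Level-payment amortization: P = B₀·r / (1 − (1+r)^(−n)) = 1890.00·0.0184167 / (1 − 1.01842^(−48)).
Denominator 1 − (1+r)^(−48) = 0.583537316.
P = 34.8075 / 0.583537316 ≈ 59.65.

$59.65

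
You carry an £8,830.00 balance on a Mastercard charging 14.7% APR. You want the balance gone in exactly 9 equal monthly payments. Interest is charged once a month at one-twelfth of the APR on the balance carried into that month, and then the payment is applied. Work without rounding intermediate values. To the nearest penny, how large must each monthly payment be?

Monthly rate r = 14.7%/12 = 1.225% = 0.01225.
Level-payment amortization: P = B₀·r / (1 − (1+r)^(−n)) = 8830.00·0.01225 / (1 − 1.01225^(−9)).
Denominator 1 − (1+r)^(−9) = 0.1037897.
P = 108.167 / 0.1037897 ≈ 1042.18.

£1,042.18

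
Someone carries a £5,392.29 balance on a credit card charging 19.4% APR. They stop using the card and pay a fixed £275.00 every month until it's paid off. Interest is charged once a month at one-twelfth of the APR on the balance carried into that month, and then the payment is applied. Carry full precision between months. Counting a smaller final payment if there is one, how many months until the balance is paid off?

24 months

Monthly rate r = 19.4%/12 = 1.61667% = 0.0161667.
Recurrence: B ← B·(1+r) − £275.00.
Month 1: interest £87.18; balance after payment £5,204.47.
Month 2: interest £84.14; balance after payment £5,013.60.
Closed form: n = −ln(1 − rB₀/P)/ln(1+r) = −ln(0.683)/ln(1.01617) ≈ 23.773, so the balance reaches zero during payment 24.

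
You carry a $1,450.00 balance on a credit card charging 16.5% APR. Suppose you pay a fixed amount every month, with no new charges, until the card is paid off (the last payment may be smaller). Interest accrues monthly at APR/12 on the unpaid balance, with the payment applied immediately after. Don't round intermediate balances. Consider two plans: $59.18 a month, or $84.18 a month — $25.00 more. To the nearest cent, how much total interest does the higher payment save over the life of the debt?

$114.12

Monthly rate r = 16.5%/12 = 1.375% = 0.01375.
At $59.18/mo: n = ⌈−ln(1 − rB₀/P)/ln(1+r)⌉ = 31 payments (last $4.94); total interest = total paid − $1,450.00 = $330.34.
At $84.18/mo: 20 payments (last $66.80); total interest $216.22.
Interest saved = $330.34 − $216.22 = $114.12.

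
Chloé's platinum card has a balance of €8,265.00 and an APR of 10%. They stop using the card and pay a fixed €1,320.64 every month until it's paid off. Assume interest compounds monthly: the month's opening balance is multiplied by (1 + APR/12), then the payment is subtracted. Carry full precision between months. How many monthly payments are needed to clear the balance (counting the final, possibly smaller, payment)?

7 payments

Monthly rate r = 10%/12 = 0.833333% = 0.00833333.
Recurrence: B ← B·(1+r) − €1,320.64.
Month 1: interest €68.88; balance after payment €7,013.23.
Month 2: interest €58.44; balance after payment €5,751.04.
Closed form: n = −ln(1 − rB₀/P)/ln(1+r) = −ln(0.94785)/ln(1.00833) ≈ 6.454, so the balance reaches zero during payment 7.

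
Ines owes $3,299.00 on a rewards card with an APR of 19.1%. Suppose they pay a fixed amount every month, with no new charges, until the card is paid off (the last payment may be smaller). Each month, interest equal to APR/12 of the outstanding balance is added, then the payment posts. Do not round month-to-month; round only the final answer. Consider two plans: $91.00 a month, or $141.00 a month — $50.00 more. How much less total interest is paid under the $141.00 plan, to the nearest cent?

Monthly rate r = 19.1%/12 = 1.59167% = 0.0159167.
At $91.00/mo: n = ⌈−ln(1 − rB₀/P)/ln(1+r)⌉ = 55 payments (last $44.58); total interest = total paid − $3,299.00 = $1,659.58.
At $141.00/mo: 30 payments (last $70.92); total interest $860.92.
Interest saved = $1,659.58 − $860.92 = $798.66.

$798.66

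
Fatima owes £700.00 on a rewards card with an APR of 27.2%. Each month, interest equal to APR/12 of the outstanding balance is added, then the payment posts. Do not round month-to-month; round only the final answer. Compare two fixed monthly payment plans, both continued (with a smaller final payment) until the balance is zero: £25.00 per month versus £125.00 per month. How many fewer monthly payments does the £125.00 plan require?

Monthly rate r = 27.2%/12 = 2.26667% = 0.0226667.
At £25.00/mo: n = ⌈−ln(1 − rB₀/P)/ln(1+r)⌉ = 45 payments (last £23.16); total interest = total paid − £700.00 = £423.16.
At £125.00/mo: 7 payments (last £7.11); total interest £57.11.
Payments saved = 45 − 7 = 38.

38 fewer payments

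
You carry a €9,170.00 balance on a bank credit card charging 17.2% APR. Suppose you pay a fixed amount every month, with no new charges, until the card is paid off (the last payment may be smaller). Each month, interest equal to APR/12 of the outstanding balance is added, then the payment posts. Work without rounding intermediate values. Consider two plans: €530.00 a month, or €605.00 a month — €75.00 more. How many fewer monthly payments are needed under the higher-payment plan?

3 fewer payments

Monthly rate r = 17.2%/12 = 1.43333% = 0.0143333.
At €530.00/mo: n = ⌈−ln(1 − rB₀/P)/ln(1+r)⌉ = 21 payments (last €14.21); total interest = total paid − €9,170.00 = €1,444.21.
At €605.00/mo: 18 payments (last €128.50); total interest €1,243.50.
Payments saved = 21 − 18 = 3.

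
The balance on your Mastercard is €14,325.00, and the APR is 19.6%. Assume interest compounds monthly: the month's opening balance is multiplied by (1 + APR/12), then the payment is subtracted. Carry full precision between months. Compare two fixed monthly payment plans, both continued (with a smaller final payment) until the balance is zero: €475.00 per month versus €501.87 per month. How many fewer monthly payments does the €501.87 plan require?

3 fewer payments

Monthly rate r = 19.6%/12 = 1.63333% = 0.0163333.
At €475.00/mo: n = ⌈−ln(1 − rB₀/P)/ln(1+r)⌉ = 42 payments (last €415.50); total interest = total paid − €14,325.00 = €5,565.50.
At €501.87/mo: 39 payments (last €375.39); total interest €5,121.45.
Payments saved = 42 − 39 = 3.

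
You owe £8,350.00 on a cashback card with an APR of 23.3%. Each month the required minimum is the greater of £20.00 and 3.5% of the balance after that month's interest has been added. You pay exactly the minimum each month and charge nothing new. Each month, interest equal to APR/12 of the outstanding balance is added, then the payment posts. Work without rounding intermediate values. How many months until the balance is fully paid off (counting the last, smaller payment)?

206 months

Monthly rate r = 23.3%/12 = 1.94167% = 0.0194167.
While 3.5% of the post-interest balance exceeds £20.00, each month B ← (B·(1+r))·(1 − 0.035), i.e. B shrinks by the factor (1+r)·0.965 = 0.98374.
This holds for months 1–165. Entering month 166 the balance is £558.12; 3.5% of the post-interest balance is now below £20.00, so the flat £20.00 minimum applies from here.
From month 166 a fixed £20.00 at rate r clears £558.12 in 41 more payments. Total: 165 + 41 = 206 months.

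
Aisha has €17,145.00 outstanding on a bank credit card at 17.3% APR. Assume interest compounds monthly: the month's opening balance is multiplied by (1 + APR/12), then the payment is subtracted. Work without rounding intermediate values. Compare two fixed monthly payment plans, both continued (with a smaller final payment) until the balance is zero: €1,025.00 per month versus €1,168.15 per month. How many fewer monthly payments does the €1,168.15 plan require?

3 fewer payments

Monthly rate r = 17.3%/12 = 1.44167% = 0.0144167.
At €1,025.00/mo: n = ⌈−ln(1 − rB₀/P)/ln(1+r)⌉ = 20 payments (last €286.75); total interest = total paid − €17,145.00 = €2,616.75.
At €1,168.15/mo: 17 payments (last €713.84); total interest €2,259.24.
Payments saved = 20 − 17 = 3.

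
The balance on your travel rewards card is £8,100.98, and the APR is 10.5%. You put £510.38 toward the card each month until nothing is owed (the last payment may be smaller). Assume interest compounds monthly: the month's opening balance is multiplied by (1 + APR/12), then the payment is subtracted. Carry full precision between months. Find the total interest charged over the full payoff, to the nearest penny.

£659.15

Monthly rate r = 10.5%/12 = 0.875% = 0.00875.
Payoff takes n = ⌈−ln(1 − rB₀/P)/ln(1+r)⌉ = ⌈17.163⌉ = 18 payments; the last is £83.67.
Total paid = 17·£510.38 + £83.67 = £8,760.13.
Total interest = total paid − principal = £8,760.13 − £8,100.98 = £659.15.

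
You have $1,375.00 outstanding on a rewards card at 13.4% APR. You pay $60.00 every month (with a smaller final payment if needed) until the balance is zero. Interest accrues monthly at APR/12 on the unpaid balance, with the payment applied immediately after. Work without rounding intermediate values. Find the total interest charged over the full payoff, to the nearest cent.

$222.14

Monthly rate r = 13.4%/12 = 1.11667% = 0.0111667.
Payoff takes n = ⌈−ln(1 − rB₀/P)/ln(1+r)⌉ = ⌈26.618⌉ = 27 payments; the last is $37.14.
Total paid = 26·$60.00 + $37.14 = $1,597.14.
Total interest = total paid − principal = $1,597.14 − $1,375.00 = $222.14.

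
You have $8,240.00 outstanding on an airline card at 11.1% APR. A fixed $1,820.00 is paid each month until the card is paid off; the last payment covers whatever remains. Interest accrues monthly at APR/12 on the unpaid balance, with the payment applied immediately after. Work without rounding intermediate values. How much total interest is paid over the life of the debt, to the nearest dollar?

Monthly rate r = 11.1%/12 = 0.925% = 0.00925.
Payoff takes n = ⌈−ln(1 − rB₀/P)/ln(1+r)⌉ = ⌈4.646⌉ = 5 payments; the last is $1,178.30.
Total paid = 4·$1,820.00 + $1,178.30 = $8,458.30.
Total interest = total paid − principal = $8,458.30 − $8,240.00 = $218.30.

$218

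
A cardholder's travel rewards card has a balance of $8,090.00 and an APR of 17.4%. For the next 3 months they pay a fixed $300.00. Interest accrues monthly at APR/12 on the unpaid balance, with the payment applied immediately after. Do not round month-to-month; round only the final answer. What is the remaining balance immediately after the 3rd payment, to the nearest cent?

$7,533.93

Monthly rate r = 17.4%/12 = 1.45% = 0.0145.
Each month: B ← B·(1+r) − $300.00.
Month 1: interest $117.30; balance after payment $7,907.31.
Month 2: interest $114.66; balance after payment $7,721.96.
Month 3: interest $111.97; balance after payment $7,533.93.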